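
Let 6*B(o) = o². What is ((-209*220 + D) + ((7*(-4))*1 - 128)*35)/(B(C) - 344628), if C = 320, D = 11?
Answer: 154287/982684 ≈ 0.15701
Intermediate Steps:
B(o) = o²/6
((-209*220 + D) + ((7*(-4))*1 - 128)*35)/(B(C) - 344628) = ((-209*220 + 11) + ((7*(-4))*1 - 128)*35)/((⅙)*320² - 344628) = ((-45980 + 11) + (-28*1 - 128)*35)/((⅙)*102400 - 344628) = (-45969 + (-28 - 128)*35)/(51200/3 - 344628) = (-45969 - 156*35)/(-982684/3) = (-45969 - 5460)*(-3/982684) = -51429*(-3/982684) = 154287/982684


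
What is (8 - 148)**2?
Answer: 19600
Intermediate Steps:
(8 - 148)**2 = (-140)**2 = 19600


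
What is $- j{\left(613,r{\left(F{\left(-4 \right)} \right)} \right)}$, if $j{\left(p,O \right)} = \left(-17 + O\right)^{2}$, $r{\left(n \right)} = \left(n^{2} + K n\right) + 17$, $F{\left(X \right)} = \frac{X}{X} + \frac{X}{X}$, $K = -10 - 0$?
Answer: $-256$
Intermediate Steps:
$K = -10$ ($K = -10 + 0 = -10$)
$F{\left(X \right)} = 2$ ($F{\left(X \right)} = 1 + 1 = 2$)
$r{\left(n \right)} = 17 + n^{2} - 10 n$ ($r{\left(n \right)} = \left(n^{2} - 10 n\right) + 17 = 17 + n^{2} - 10 n$)
$- j{\left(613,r{\left(F{\left(-4 \right)} \right)} \right)} = - \left(-17 + \left(17 + 2^{2} - 20\right)\right)^{2} = - \left(-17 + \left(17 + 4 - 20\right)\right)^{2} = - \left(-17 + 1\right)^{2} = - \left(-16\right)^{2} = \left(-1\right) 256 = -256$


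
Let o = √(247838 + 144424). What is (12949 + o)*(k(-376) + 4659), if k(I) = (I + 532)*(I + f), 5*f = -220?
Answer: -788089089 - 60861*√392262 ≈ -8.2621e+8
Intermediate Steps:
f = -44 (f = (⅕)*(-220) = -44)
o = √392262 ≈ 626.31
k(I) = (-44 + I)*(532 + I) (k(I) = (I + 532)*(I - 44) = (532 + I)*(-44 + I) = (-44 + I)*(532 + I))
(12949 + o)*(k(-376) + 4659) = (12949 + √392262)*((-23408 + (-376)² + 488*(-376)) + 4659) = (12949 + √392262)*((-23408 + 141376 - 183488) + 4659) = (12949 + √392262)*(-65520 + 4659) = (12949 + √392262)*(-60861) = -788089089 - 60861*√392262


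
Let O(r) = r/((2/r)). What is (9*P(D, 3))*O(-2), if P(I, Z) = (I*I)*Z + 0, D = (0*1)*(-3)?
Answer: 0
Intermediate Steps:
D = 0 (D = 0*(-3) = 0)
P(I, Z) = Z*I² (P(I, Z) = I²*Z + 0 = Z*I² + 0 = Z*I²)
O(r) = r²/2 (O(r) = r*(r/2) = r²/2)
(9*P(D, 3))*O(-2) = (9*(3*0²))*((½)*(-2)²) = (9*(3*0))*((½)*4) = (9*0)*2 = 0*2 = 0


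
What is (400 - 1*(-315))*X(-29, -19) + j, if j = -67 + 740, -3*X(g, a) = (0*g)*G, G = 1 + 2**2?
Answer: 673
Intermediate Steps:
G = 5 (G = 1 + 4 = 5)
X(g, a) = 0 (X(g, a) = -0*g*5/3 = -0*5 = -1/3*0 = 0)
j = 673
(400 - 1*(-315))*X(-29, -19) + j = (400 - 1*(-315))*0 + 673 = (400 + 315)*0 + 673 = 715*0 + 673 = 0 + 673 = 673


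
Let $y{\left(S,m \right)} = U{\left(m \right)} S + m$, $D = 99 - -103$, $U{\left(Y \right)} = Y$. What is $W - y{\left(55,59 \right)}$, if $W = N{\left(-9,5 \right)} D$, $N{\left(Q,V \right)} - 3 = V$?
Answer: $-1688$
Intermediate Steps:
$N{\left(Q,V \right)} = 3 + V$
$D = 202$ ($D = 99 + 103 = 202$)
$y{\left(S,m \right)} = m + S m$ ($y{\left(S,m \right)} = m S + m = S m + m = m + S m$)
$W = 1616$ ($W = \left(3 + 5\right) 202 = 8 \cdot 202 = 1616$)
$W - y{\left(55,59 \right)} = 1616 - 59 \left(1 + 55\right) = 1616 - 59 \cdot 56 = 1616 - 3304 = -1688$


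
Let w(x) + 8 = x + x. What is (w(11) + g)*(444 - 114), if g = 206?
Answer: 72600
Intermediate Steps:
w(x) = -8 + 2*x (w(x) = -8 + (x + x) = -8 + 2*x)
(w(11) + g)*(444 - 114) = ((-8 + 2*11) + 206)*(444 - 114) = ((-8 + 22) + 206)*330 = (14 + 206)*330 = 220*330 = 72600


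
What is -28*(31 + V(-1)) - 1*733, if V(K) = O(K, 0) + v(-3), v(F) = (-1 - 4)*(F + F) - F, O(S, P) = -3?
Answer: -2441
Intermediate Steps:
v(F) = -11*F (v(F) = -10*F - F = -11*F)
V(K) = 30 (V(K) = -3 - 11*(-3) = -3 + 33 = 30)
-28*(31 + V(-1)) - 1*733 = -28*(31 + 30) - 1*733 = -28*61 - 733 = -1708 - 733 = -2441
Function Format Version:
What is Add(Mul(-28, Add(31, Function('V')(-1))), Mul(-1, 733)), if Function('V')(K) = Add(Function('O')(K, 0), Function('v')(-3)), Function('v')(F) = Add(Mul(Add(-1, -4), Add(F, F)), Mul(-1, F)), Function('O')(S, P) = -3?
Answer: -2441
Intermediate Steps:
Function('v')(F) = Mul(-11, F) (Function('v')(F) = Add(Mul(-5, Mul(2, F)), Mul(-1, F)) = Add(Mul(-10, F), Mul(-1, F)) = Mul(-11, F))
Function('V')(K) = 30 (Function('V')(K) = Add(-3, Mul(-11, -3)) = Add(-3, 33) = 30)
Add(Mul(-28, Add(31, Function('V')(-1))), Mul(-1, 733)) = Add(Mul(-28, Add(31, 30)), Mul(-1, 733)) = Add(Mul(-28, 61), -733) = Add(-1708, -733) = -2441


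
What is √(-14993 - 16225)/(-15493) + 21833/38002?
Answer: 21833/38002 - 11*I*√258/15493 ≈ 0.57452 - 0.011404*I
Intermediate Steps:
√(-14993 - 16225)/(-15493) + 21833/38002 = √(-31218)*(-1/15493) + 21833*(1/38002) = (11*I*√258)*(-1/15493) + 21833/38002 = -11*I*√258/15493 + 21833/38002 = 21833/38002 - 11*I*√258/15493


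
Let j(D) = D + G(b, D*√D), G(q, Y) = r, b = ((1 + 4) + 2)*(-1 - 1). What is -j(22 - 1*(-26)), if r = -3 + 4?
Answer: -49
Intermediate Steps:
b = -14 (b = (5 + 2)*(-2) = 7*(-2) = -14)
r = 1
G(q, Y) = 1
j(D) = 1 + D (j(D) = D + 1 = 1 + D)
-j(22 - 1*(-26)) = -(1 + (22 - 1*(-26))) = -(1 + (22 + 26)) = -(1 + 48) = -1*49 = -49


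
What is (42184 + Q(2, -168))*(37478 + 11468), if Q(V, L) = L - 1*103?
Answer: 2051473698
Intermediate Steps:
Q(V, L) = -103 + L (Q(V, L) = L - 103 = -103 + L)
(42184 + Q(2, -168))*(37478 + 11468) = (42184 + (-103 - 168))*(37478 + 11468) = (42184 - 271)*48946 = 41913*48946 = 2051473698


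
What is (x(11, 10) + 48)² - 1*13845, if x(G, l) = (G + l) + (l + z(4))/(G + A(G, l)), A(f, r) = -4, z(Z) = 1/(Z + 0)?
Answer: -6961751/784 ≈ -8879.8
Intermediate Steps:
z(Z) = 1/Z
x(G, l) = G + l + (¼ + l)/(-4 + G) (x(G, l) = (G + l) + (l + 1/4)/(G - 4) = (G + l) + (l + ¼)/(-4 + G) = (G + l) + (¼ + l)/(-4 + G) = G + l + (¼ + l)/(-4 + G))
(x(11, 10) + 48)² - 1*13845 = ((¼ + 11² - 4*11 - 3*10 + 11*10)/(-4 + 11) + 48)² - 1*13845 = ((¼ + 121 - 44 - 30 + 110)/7 + 48)² - 13845 = ((⅐)*(629/4) + 48)² - 13845 = (629/28 + 48)² - 13845 = (1973/28)² - 13845 = 3892729/784 - 13845 = -6961751/784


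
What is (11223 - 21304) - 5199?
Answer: -15280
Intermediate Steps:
(11223 - 21304) - 5199 = -10081 - 5199 = -15280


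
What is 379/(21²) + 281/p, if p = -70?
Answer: -13913/4410 ≈ -3.1549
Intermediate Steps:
379/(21²) + 281/p = 379/(21²) + 281/(-70) = 379/441 + 281*(-1/70) = 379*(1/441) - 281/70 = 379/441 - 281/70 = -13913/4410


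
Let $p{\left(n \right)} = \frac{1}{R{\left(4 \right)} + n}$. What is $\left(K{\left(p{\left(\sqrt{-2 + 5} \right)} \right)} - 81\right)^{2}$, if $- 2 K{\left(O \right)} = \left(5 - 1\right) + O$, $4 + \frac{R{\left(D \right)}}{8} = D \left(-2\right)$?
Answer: $\frac{779547421549}{113172492} - \frac{84959 \sqrt{3}}{9431041} \approx 6888.1$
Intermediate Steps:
$R{\left(D \right)} = -32 - 16 D$ ($R{\left(D \right)} = -32 + 8 D \left(-2\right) = -32 + 8 \left(- 2 D\right) = -32 - 16 D$)
$p{\left(n \right)} = \frac{1}{-96 + n}$ ($p{\left(n \right)} = \frac{1}{\left(-32 - 64\right) + n} = \frac{1}{-96 + n}$)
$K{\left(O \right)} = -2 - \frac{O}{2}$ ($K{\left(O \right)} = - \frac{\left(5 - 1\right) + O}{2} = - \frac{4 + O}{2} = -2 - \frac{O}{2}$)
$\left(K{\left(p{\left(\sqrt{-2 + 5} \right)} \right)} - 81\right)^{2} = \left(\left(-2 - \frac{1}{2 \left(-96 + \sqrt{-2 + 5}\right)}\right) - 81\right)^{2} = \left(\left(-2 - \frac{1}{2 \left(-96 + \sqrt{3}\right)}\right) - 81\right)^{2} = \left(-83 - \frac{1}{2 \left(-96 + \sqrt{3}\right)}\right)^{2}$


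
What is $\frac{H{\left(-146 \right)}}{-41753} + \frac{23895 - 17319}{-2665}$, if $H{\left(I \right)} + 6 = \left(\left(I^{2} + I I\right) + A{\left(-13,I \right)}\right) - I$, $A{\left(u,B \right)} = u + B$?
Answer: $- \frac{9026311}{2587715} \approx -3.4881$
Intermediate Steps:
$A{\left(u,B \right)} = B + u$
$H{\left(I \right)} = -19 + 2 I^{2}$ ($H{\left(I \right)} = -6 - \left(13 - I^{2} - I I\right) = -6 + \left(\left(\left(I^{2} + I^{2}\right) + \left(-13 + I\right)\right) - I\right) = -6 + \left(\left(2 I^{2} + \left(-13 + I\right)\right) - I\right) = -6 + \left(\left(-13 + I + 2 I^{2}\right) - I\right) = -6 + \left(-13 + 2 I^{2}\right) = -19 + 2 I^{2}$)
$\frac{H{\left(-146 \right)}}{-41753} + \frac{23895 - 17319}{-2665} = \frac{-19 + 2 \left(-146\right)^{2}}{-41753} + \frac{23895 - 17319}{-2665} = \left(-19 + 2 \cdot 21316\right) \left(- \frac{1}{41753}\right) + \left(23895 - 17319\right) \left(- \frac{1}{2665}\right) = \left(-19 + 42632\right) \left(- \frac{1}{41753}\right) + 6576 \left(- \frac{1}{2665}\right) = 42613 \left(- \frac{1}{41753}\right) - \frac{6576}{2665} = - \frac{991}{971} - \frac{6576}{2665} = - \frac{9026311}{2587715}$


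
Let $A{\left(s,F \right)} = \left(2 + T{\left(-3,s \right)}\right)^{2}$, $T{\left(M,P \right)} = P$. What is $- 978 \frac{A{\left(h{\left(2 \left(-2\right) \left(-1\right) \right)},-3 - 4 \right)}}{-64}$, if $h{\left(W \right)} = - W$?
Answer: $\frac{489}{8} \approx 61.125$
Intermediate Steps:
$A{\left(s,F \right)} = \left(2 + s\right)^{2}$
$- 978 \frac{A{\left(h{\left(2 \left(-2\right) \left(-1\right) \right)},-3 - 4 \right)}}{-64} = - 978 \frac{\left(2 - 2 \left(-2\right) \left(-1\right)\right)^{2}}{-64} = - 978 \left(2 - \left(-4\right) \left(-1\right)\right)^{2} \left(- \frac{1}{64}\right) = - 978 \left(2 - 4\right)^{2} \left(- \frac{1}{64}\right) = - 978 \left(-2\right)^{2} \left(- \frac{1}{64}\right) = - 978 \cdot 4 \left(- \frac{1}{64}\right) = \left(-978\right) \left(- \frac{1}{16}\right) = \frac{489}{8}$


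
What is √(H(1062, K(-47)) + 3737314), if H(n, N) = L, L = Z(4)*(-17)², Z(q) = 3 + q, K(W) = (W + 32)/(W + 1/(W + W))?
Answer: 469*√17 ≈ 1933.7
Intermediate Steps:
K(W) = (32 + W)/(W + 1/(2*W))
L = 2023 (L = (3 + 4)*(-17)² = 7*289 = 2023)
H(n, N) = 2023
√(H(1062, K(-47)) + 3737314) = √(2023 + 3737314) = √3739337 = 469*√17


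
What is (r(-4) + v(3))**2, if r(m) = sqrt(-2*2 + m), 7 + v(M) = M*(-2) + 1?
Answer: 136 - 48*I*sqrt(2) ≈ 136.0 - 67.882*I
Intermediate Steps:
v(M) = -6 - 2*M (v(M) = -7 + (M*(-2) + 1) = -7 + (-2*M + 1) = -7 + (1 - 2*M) = -6 - 2*M)
r(m) = sqrt(-4 + m)
(r(-4) + v(3))**2 = (sqrt(-4 - 4) + (-6 - 2*3))**2 = (sqrt(-8) + (-6 - 6))**2 = (2*I*sqrt(2) - 12)**2 = (-12 + 2*I*sqrt(2))**2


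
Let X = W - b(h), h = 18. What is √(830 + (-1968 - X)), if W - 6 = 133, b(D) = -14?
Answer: I*√1291 ≈ 35.93*I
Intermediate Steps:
W = 139 (W = 6 + 133 = 139)
X = 153 (X = 139 - 1*(-14) = 139 + 14 = 153)
√(830 + (-1968 - X)) = √(830 + (-1968 - 1*153)) = √(830 + (-1968 - 153)) = √(830 - 2121) = √(-1291) = I*√1291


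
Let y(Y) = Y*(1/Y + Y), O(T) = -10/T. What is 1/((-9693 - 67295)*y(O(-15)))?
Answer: -9/1000844 ≈ -8.9924e-6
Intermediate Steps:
y(Y) = Y*(Y + 1/Y)
1/((-9693 - 67295)*y(O(-15))) = 1/((-9693 - 67295)*(1 + (-10/(-15))²)) = 1/((-76988)*(1 + (-10*(-1/15))²)) = -1/(76988*(1 + (⅔)²)) = -1/(76988*(1 + 4/9)) = -1/(76988*13/9) = -1/76988*9/13 = -9/1000844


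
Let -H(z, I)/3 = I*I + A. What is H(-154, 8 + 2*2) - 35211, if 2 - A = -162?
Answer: -36135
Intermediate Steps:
A = 164 (A = 2 - 1*(-162) = 2 + 162 = 164)
H(z, I) = -492 - 3*I² (H(z, I) = -3*(I*I + 164) = -3*(I² + 164) = -3*(164 + I²) = -492 - 3*I²)
H(-154, 8 + 2*2) - 35211 = (-492 - 3*(8 + 2*2)²) - 35211 = (-492 - 3*(8 + 4)²) - 35211 = (-492 - 3*12²) - 35211 = (-492 - 3*144) - 35211 = (-492 - 432) - 35211 = -924 - 35211 = -36135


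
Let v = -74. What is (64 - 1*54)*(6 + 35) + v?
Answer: 336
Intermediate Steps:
(64 - 1*54)*(6 + 35) + v = (64 - 1*54)*(6 + 35) - 74 = (64 - 54)*41 - 74 = 10*41 - 74 = 410 - 74 = 336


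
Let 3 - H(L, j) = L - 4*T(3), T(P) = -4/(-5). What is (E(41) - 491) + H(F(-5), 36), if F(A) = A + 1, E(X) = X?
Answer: -2199/5 ≈ -439.80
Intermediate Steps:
T(P) = ⅘ (T(P) = -4*(-⅕) = ⅘)
F(A) = 1 + A
H(L, j) = 31/5 - L (H(L, j) = 3 - (L - 4*⅘) = 3 - (L - 16/5) = 3 - (-16/5 + L) = 3 + (16/5 - L) = 31/5 - L)
(E(41) - 491) + H(F(-5), 36) = (41 - 491) + (31/5 - (1 - 5)) = -450 + (31/5 - 1*(-4)) = -450 + (31/5 + 4) = -450 + 51/5 = -2199/5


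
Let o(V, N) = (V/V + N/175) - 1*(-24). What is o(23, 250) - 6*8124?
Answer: -341023/7 ≈ -48718.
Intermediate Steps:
o(V, N) = 25 + N/175 (o(V, N) = (1 + N*(1/175)) + 24 = (1 + N/175) + 24 = 25 + N/175)
o(23, 250) - 6*8124 = (25 + (1/175)*250) - 6*8124 = (25 + 10/7) - 48744 = 185/7 - 48744 = -341023/7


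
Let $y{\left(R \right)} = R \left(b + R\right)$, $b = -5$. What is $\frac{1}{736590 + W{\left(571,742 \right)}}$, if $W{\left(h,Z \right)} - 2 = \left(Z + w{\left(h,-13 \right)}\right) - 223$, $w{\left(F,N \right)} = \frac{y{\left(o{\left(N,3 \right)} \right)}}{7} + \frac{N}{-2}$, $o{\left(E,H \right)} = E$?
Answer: $\frac{14}{10320113} \approx 1.3566 \cdot 10^{-6}$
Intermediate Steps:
$y{\left(R \right)} = R \left(-5 + R\right)$
$w{\left(F,N \right)} = - \frac{N}{2} + \frac{N \left(-5 + N\right)}{7}$ ($w{\left(F,N \right)} = \frac{N \left(-5 + N\right)}{7} + \frac{N}{-2} = N \left(-5 + N\right) \frac{1}{7} + N \left(- \frac{1}{2}\right) = \frac{N \left(-5 + N\right)}{7} - \frac{N}{2} = - \frac{N}{2} + \frac{N \left(-5 + N\right)}{7}$)
$W{\left(h,Z \right)} = - \frac{2535}{14} + Z$ ($W{\left(h,Z \right)} = 2 - \left(223 - Z + \frac{13 \left(-17 + 2 \left(-13\right)\right)}{14}\right) = 2 - \left(223 - Z + \frac{13 \left(-17 - 26\right)}{14}\right) = 2 + \left(\left(Z + \frac{1}{14} \left(-13\right) \left(-43\right)\right) - 223\right) = 2 + \left(\left(Z + \frac{559}{14}\right) - 223\right) = 2 + \left(\left(\frac{559}{14} + Z\right) - 223\right) = 2 + \left(- \frac{2563}{14} + Z\right) = - \frac{2535}{14} + Z$)
$\frac{1}{736590 + W{\left(571,742 \right)}} = \frac{1}{736590 + \left(- \frac{2535}{14} + 742\right)} = \frac{1}{736590 + \frac{7853}{14}} = \frac{1}{\frac{10320113}{14}} = \frac{14}{10320113}$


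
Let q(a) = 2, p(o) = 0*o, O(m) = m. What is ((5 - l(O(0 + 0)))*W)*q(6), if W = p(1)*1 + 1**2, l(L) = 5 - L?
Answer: 0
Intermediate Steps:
p(o) = 0
W = 1 (W = 0*1 + 1**2 = 0 + 1 = 1)
((5 - l(O(0 + 0)))*W)*q(6) = ((5 - (5 - (0 + 0)))*1)*2 = ((5 - (5 - 1*0))*1)*2 = ((5 - (5 + 0))*1)*2 = ((5 - 1*5)*1)*2 = ((5 - 5)*1)*2 = (0*1)*2 = 0*2 = 0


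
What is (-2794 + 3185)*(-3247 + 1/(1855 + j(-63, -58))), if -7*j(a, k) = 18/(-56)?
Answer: -461604155217/363589 ≈ -1.2696e+6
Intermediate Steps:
j(a, k) = 9/196 (j(a, k) = -18/(7*(-56)) = -18*(-1)/(7*56) = -1/7*(-9/28) = 9/196)
(-2794 + 3185)*(-3247 + 1/(1855 + j(-63, -58))) = (-2794 + 3185)*(-3247 + 1/(1855 + 9/196)) = 391*(-3247 + 1/(363589/196)) = 391*(-3247 + 196/363589) = 391*(-1180573287/363589) = -461604155217/363589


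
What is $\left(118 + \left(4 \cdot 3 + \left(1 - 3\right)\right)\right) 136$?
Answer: $17408$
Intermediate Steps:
$\left(118 + \left(4 \cdot 3 + \left(1 - 3\right)\right)\right) 136 = \left(118 + \left(12 - 2\right)\right) 136 = \left(118 + 10\right) 136 = 128 \cdot 136 = 17408$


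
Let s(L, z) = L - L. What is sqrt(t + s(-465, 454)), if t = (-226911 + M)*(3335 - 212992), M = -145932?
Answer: 9*sqrt(965051171) ≈ 2.7959e+5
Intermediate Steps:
t = 78169144851 (t = (-226911 - 145932)*(3335 - 212992) = -372843*(-209657) = 78169144851)
s(L, z) = 0
sqrt(t + s(-465, 454)) = sqrt(78169144851 + 0) = sqrt(78169144851) = 9*sqrt(965051171)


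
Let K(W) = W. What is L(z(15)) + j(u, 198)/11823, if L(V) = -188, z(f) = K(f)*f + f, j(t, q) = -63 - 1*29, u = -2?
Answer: -2222816/11823 ≈ -188.01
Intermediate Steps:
j(t, q) = -92 (j(t, q) = -63 - 29 = -92)
z(f) = f + f**2 (z(f) = f*f + f = f**2 + f = f + f**2)
L(z(15)) + j(u, 198)/11823 = -188 - 92/11823 = -2222816/11823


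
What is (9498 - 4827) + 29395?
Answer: 34066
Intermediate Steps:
(9498 - 4827) + 29395 = 4671 + 29395 = 34066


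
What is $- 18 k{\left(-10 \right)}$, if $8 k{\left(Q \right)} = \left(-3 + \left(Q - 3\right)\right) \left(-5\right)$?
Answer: $-180$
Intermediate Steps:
$k{\left(Q \right)} = \frac{15}{4} - \frac{5 Q}{8}$ ($k{\left(Q \right)} = \frac{\left(-3 + \left(Q - 3\right)\right) \left(-5\right)}{8} = \frac{\left(-3 + \left(-3 + Q\right)\right) \left(-5\right)}{8} = \frac{\left(-6 + Q\right) \left(-5\right)}{8} = \frac{30 - 5 Q}{8} = \frac{15}{4} - \frac{5 Q}{8}$)
$- 18 k{\left(-10 \right)} = - 18 \left(\frac{15}{4} - - \frac{25}{4}\right) = - 18 \left(\frac{15}{4} + \frac{25}{4}\right) = \left(-18\right) 10 = -180$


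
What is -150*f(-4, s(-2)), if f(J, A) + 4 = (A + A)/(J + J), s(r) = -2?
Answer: 525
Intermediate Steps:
f(J, A) = -4 + A/J (f(J, A) = -4 + (A + A)/(J + J) = -4 + (2*A)/((2*J)) = -4 + (2*A)*(1/(2*J)) = -4 + A/J)
-150*f(-4, s(-2)) = -150*(-4 - 2/(-4)) = -150*(-4 - 2*(-1/4)) = -150*(-4 + 1/2) = -150*(-7/2) = 525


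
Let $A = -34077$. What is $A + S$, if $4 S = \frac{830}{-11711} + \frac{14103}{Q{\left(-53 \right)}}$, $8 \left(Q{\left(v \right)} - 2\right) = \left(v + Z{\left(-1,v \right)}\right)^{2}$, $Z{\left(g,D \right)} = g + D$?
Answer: $- \frac{9150150995753}{268533230} \approx -34075.0$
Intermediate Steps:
$Z{\left(g,D \right)} = D + g$
$Q{\left(v \right)} = 2 + \frac{\left(-1 + 2 v\right)^{2}}{8}$ ($Q{\left(v \right)} = 2 + \frac{\left(v + \left(v - 1\right)\right)^{2}}{8} = 2 + \frac{\left(v + \left(-1 + v\right)\right)^{2}}{8} = 2 + \frac{\left(-1 + 2 v\right)^{2}}{8}$)
$S = \frac{655882957}{268533230}$ ($S = \frac{\frac{830}{-11711} + \frac{14103}{2 + \frac{\left(-1 + 2 \left(-53\right)\right)^{2}}{8}}}{4} = \frac{830 \left(- \frac{1}{11711}\right) + \frac{14103}{2 + \frac{\left(-1 - 106\right)^{2}}{8}}}{4} = \frac{- \frac{830}{11711} + \frac{14103}{2 + \frac{\left(-107\right)^{2}}{8}}}{4} = \frac{- \frac{830}{11711} + \frac{14103}{2 + \frac{1}{8} \cdot 11449}}{4} = \frac{- \frac{830}{11711} + \frac{14103}{2 + \frac{11449}{8}}}{4} = \frac{- \frac{830}{11711} + \frac{14103}{\frac{11465}{8}}}{4} = \frac{- \frac{830}{11711} + 14103 \cdot \frac{8}{11465}}{4} = \frac{- \frac{830}{11711} + \frac{112824}{11465}}{4} = \frac{1}{4} \cdot \frac{1311765914}{134266615} = \frac{655882957}{268533230} \approx 2.4425$)
$A + S = -34077 + \frac{655882957}{268533230} = - \frac{9150150995753}{268533230}$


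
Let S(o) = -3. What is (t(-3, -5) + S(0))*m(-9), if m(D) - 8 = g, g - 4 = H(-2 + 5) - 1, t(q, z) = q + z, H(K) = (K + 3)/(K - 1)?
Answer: -154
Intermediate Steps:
H(K) = (3 + K)/(-1 + K)
g = 6 (g = 4 + ((3 + (-2 + 5))/(-1 + (-2 + 5)) - 1) = 4 + ((3 + 3)/(-1 + 3) - 1) = 4 + (6/2 - 1) = 4 + ((½)*6 - 1) = 4 + (3 - 1) = 4 + 2 = 6)
m(D) = 14 (m(D) = 8 + 6 = 14)
(t(-3, -5) + S(0))*m(-9) = ((-3 - 5) - 3)*14 = (-8 - 3)*14 = -11*14 = -154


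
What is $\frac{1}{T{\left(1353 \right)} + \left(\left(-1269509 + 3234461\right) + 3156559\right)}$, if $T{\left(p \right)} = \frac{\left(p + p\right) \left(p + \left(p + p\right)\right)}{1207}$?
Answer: $\frac{1207}{6192647431} \approx 1.9491 \cdot 10^{-7}$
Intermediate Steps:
$T{\left(p \right)} = \frac{6 p^{2}}{1207}$ ($T{\left(p \right)} = 2 p \left(p + 2 p\right) \frac{1}{1207} = 2 p 3 p \frac{1}{1207} = 6 p^{2} \cdot \frac{1}{1207} = \frac{6 p^{2}}{1207}$)
$\frac{1}{T{\left(1353 \right)} + \left(\left(-1269509 + 3234461\right) + 3156559\right)} = \frac{1}{\frac{6 \cdot 1353^{2}}{1207} + \left(\left(-1269509 + 3234461\right) + 3156559\right)} = \frac{1}{\frac{6}{1207} \cdot 1830609 + \left(1964952 + 3156559\right)} = \frac{1}{\frac{10983654}{1207} + 5121511} = \frac{1}{\frac{6192647431}{1207}} = \frac{1207}{6192647431}$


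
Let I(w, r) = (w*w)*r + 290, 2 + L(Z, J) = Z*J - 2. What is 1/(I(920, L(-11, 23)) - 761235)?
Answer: -1/218285745 ≈ -4.5812e-9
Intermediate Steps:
L(Z, J) = -4 + J*Z (L(Z, J) = -2 + (Z*J - 2) = -2 + (J*Z - 2) = -2 + (-2 + J*Z) = -4 + J*Z)
I(w, r) = 290 + r*w**2 (I(w, r) = w**2*r + 290 = r*w**2 + 290 = 290 + r*w**2)
1/(I(920, L(-11, 23)) - 761235) = 1/((290 + (-4 + 23*(-11))*920**2) - 761235) = 1/((290 + (-4 - 253)*846400) - 761235) = 1/((290 - 257*846400) - 761235) = 1/((290 - 217524800) - 761235) = 1/(-217524510 - 761235) = 1/(-218285745) = -1/218285745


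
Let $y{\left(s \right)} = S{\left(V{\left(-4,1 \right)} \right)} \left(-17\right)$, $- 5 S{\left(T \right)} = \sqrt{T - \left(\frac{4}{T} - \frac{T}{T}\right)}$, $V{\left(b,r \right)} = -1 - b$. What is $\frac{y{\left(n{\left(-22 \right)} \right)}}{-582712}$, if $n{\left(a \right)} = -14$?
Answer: $- \frac{17 \sqrt{6}}{4370340} \approx -9.5282 \cdot 10^{-6}$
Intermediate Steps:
$S{\left(T \right)} = - \frac{\sqrt{1 + T - \frac{4}{T}}}{5}$ ($S{\left(T \right)} = - \frac{\sqrt{T - \left(\frac{4}{T} - \frac{T}{T}\right)}}{5} = - \frac{\sqrt{T + \left(- \frac{4}{T} + 1\right)}}{5} = - \frac{\sqrt{T + \left(1 - \frac{4}{T}\right)}}{5} = - \frac{\sqrt{1 + T - \frac{4}{T}}}{5}$)
$y{\left(s \right)} = \frac{34 \sqrt{6}}{15}$ ($y{\left(s \right)} = - \frac{\sqrt{1 - -3 - \frac{4}{-1 - -4}}}{5} \left(-17\right) = - \frac{\sqrt{1 + \left(-1 + 4\right) - \frac{4}{-1 + 4}}}{5} \left(-17\right) = - \frac{\sqrt{1 + 3 - \frac{4}{3}}}{5} \left(-17\right) = - \frac{\sqrt{\frac{8}{3}}}{5} \left(-17\right) = - \frac{\frac{2}{3} \sqrt{6}}{5} \left(-17\right) = - \frac{2 \sqrt{6}}{15} \left(-17\right) = \frac{34 \sqrt{6}}{15}$)
$\frac{y{\left(n{\left(-22 \right)} \right)}}{-582712} = \frac{\frac{34}{15} \sqrt{6}}{-582712} = \frac{34 \sqrt{6}}{15} \left(- \frac{1}{582712}\right) = - \frac{17 \sqrt{6}}{4370340}$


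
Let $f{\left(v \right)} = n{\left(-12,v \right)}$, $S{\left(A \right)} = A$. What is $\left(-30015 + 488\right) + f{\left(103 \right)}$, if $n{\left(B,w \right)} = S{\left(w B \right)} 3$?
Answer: $-33235$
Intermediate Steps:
$n{\left(B,w \right)} = 3 B w$ ($n{\left(B,w \right)} = w B 3 = B w 3 = 3 B w$)
$f{\left(v \right)} = - 36 v$ ($f{\left(v \right)} = 3 \left(-12\right) v = - 36 v$)
$\left(-30015 + 488\right) + f{\left(103 \right)} = \left(-30015 + 488\right) - 3708 = -29527 - 3708 = -33235$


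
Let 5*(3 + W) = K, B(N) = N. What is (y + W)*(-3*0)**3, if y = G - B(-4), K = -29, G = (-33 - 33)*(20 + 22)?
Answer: 0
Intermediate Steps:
G = -2772 (G = -66*42 = -2772)
W = -44/5 (W = -3 + (1/5)*(-29) = -3 - 29/5 = -44/5 ≈ -8.8000)
y = -2768 (y = -2772 - 1*(-4) = -2772 + 4 = -2768)
(y + W)*(-3*0)**3 = (-2768 - 44/5)*(-3*0)**3 = -13884/5*0**3 = -13884/5*0 = 0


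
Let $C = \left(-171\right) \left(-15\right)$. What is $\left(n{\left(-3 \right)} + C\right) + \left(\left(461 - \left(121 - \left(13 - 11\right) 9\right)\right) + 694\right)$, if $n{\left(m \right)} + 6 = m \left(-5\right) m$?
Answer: $3566$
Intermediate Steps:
$C = 2565$
$n{\left(m \right)} = -6 - 5 m^{2}$ ($n{\left(m \right)} = -6 + m \left(-5\right) m = -6 + - 5 m m = -6 - 5 m^{2}$)
$\left(n{\left(-3 \right)} + C\right) + \left(\left(461 - \left(121 - \left(13 - 11\right) 9\right)\right) + 694\right) = \left(\left(-6 - 5 \left(-3\right)^{2}\right) + 2565\right) + \left(\left(461 - \left(121 - \left(13 - 11\right) 9\right)\right) + 694\right) = \left(\left(-6 - 45\right) + 2565\right) + \left(\left(461 + \left(2 \cdot 9 - 121\right)\right) + 694\right) = \left(\left(-6 - 45\right) + 2565\right) + \left(\left(461 + \left(18 - 121\right)\right) + 694\right) = \left(-51 + 2565\right) + \left(\left(461 - 103\right) + 694\right) = 2514 + \left(358 + 694\right) = 2514 + 1052 = 3566$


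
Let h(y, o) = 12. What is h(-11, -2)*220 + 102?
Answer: 2742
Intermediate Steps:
h(-11, -2)*220 + 102 = 12*220 + 102 = 2640 + 102 = 2742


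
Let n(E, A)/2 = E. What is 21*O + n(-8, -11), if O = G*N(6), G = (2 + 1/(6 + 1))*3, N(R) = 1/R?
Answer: 13/2 ≈ 6.5000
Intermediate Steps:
N(R) = 1/R
n(E, A) = 2*E
G = 45/7 (G = (2 + 1/7)*3 = (2 + ⅐)*3 = (15/7)*3 = 45/7 ≈ 6.4286)
O = 15/14 (O = (45/7)/6 = (45/7)*(⅙) = 15/14 ≈ 1.0714)
21*O + n(-8, -11) = 21*(15/14) + 2*(-8) = 45/2 - 16 = 13/2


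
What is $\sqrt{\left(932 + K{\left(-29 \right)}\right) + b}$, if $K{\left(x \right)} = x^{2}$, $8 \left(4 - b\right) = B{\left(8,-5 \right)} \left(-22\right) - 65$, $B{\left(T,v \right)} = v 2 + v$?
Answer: $\frac{\sqrt{27902}}{4} \approx 41.76$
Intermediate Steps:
$B{\left(T,v \right)} = 3 v$ ($B{\left(T,v \right)} = 2 v + v = 3 v$)
$b = - \frac{233}{8}$ ($b = 4 - \frac{3 \left(-5\right) \left(-22\right) - 65}{8} = 4 - \frac{\left(-15\right) \left(-22\right) - 65}{8} = 4 - \frac{330 - 65}{8} = 4 - \frac{265}{8} = - \frac{233}{8} \approx -29.125$)
$\sqrt{\left(932 + K{\left(-29 \right)}\right) + b} = \sqrt{\left(932 + \left(-29\right)^{2}\right) - \frac{233}{8}} = \sqrt{\left(932 + 841\right) - \frac{233}{8}} = \sqrt{1773 - \frac{233}{8}} = \sqrt{\frac{13951}{8}} = \frac{\sqrt{27902}}{4}$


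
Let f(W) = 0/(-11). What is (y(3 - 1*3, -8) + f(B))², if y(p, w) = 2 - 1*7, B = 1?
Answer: 25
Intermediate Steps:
y(p, w) = -5 (y(p, w) = 2 - 7 = -5)
f(W) = 0 (f(W) = 0*(-1/11) = 0)
(y(3 - 1*3, -8) + f(B))² = (-5 + 0)² = (-5)² = 25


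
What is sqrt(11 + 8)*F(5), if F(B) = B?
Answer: 5*sqrt(19) ≈ 21.794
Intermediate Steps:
sqrt(11 + 8)*F(5) = sqrt(11 + 8)*5 = sqrt(19)*5 = 5*sqrt(19)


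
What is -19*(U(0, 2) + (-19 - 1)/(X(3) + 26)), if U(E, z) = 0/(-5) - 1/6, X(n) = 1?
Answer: 931/54 ≈ 17.241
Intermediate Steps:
U(E, z) = -⅙ (U(E, z) = 0*(-⅕) - 1*⅙ = 0 - ⅙ = -⅙)
-19*(U(0, 2) + (-19 - 1)/(X(3) + 26)) = -19*(-⅙ + (-19 - 1)/(1 + 26)) = -19*(-⅙ - 20/27) = -19*(-49/54) = 931/54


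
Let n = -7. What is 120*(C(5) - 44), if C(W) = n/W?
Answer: -5448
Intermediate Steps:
C(W) = -7/W
120*(C(5) - 44) = 120*(-7/5 - 44) = 120*(-227/5) = -5448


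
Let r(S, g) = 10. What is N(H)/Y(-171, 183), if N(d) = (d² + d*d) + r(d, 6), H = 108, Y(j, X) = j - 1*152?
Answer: -23338/323 ≈ -72.254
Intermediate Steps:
Y(j, X) = -152 + j (Y(j, X) = j - 152 = -152 + j)
N(d) = 10 + 2*d² (N(d) = (d² + d*d) + 10 = (d² + d²) + 10 = 2*d² + 10 = 10 + 2*d²)
N(H)/Y(-171, 183) = (10 + 2*108²)/(-152 - 171) = (10 + 2*11664)/(-323) = (10 + 23328)*(-1/323) = 23338*(-1/323) = -23338/323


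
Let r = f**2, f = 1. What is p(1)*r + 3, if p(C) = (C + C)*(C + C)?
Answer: 7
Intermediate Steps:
p(C) = 4*C**2 (p(C) = (2*C)*(2*C) = 4*C**2)
r = 1 (r = 1**2 = 1)
p(1)*r + 3 = (4*1**2)*1 + 3 = (4*1)*1 + 3 = 4*1 + 3 = 4 + 3 = 7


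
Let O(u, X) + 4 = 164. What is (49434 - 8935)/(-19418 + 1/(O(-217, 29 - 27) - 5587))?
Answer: -219788073/105381487 ≈ -2.0856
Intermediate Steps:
O(u, X) = 160 (O(u, X) = -4 + 164 = 160)
(49434 - 8935)/(-19418 + 1/(O(-217, 29 - 27) - 5587)) = (49434 - 8935)/(-19418 + 1/(160 - 5587)) = 40499/(-19418 + 1/(-5427)) = 40499/(-19418 - 1/5427) = 40499/(-105381487/5427) = 40499*(-5427/105381487) = -219788073/105381487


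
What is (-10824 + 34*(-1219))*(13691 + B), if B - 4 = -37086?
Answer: 1222647570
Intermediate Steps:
B = -37082 (B = 4 - 37086 = -37082)
(-10824 + 34*(-1219))*(13691 + B) = (-10824 + 34*(-1219))*(13691 - 37082) = (-10824 - 41446)*(-23391) = -52270*(-23391) = 1222647570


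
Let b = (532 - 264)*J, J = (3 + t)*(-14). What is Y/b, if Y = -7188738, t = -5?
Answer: -3594369/3752 ≈ -957.99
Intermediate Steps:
J = 28 (J = (3 - 5)*(-14) = -2*(-14) = 28)
b = 7504 (b = (532 - 264)*28 = 268*28 = 7504)
Y/b = -7188738/7504 = -7188738*1/7504 = -3594369/3752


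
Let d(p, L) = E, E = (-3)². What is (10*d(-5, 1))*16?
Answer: 1440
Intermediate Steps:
E = 9
d(p, L) = 9
(10*d(-5, 1))*16 = (10*9)*16 = 90*16 = 1440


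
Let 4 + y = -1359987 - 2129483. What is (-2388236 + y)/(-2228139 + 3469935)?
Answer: -2938855/620898 ≈ -4.7332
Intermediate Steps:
y = -3489474 (y = -4 + (-1359987 - 2129483) = -4 - 3489470 = -3489474)
(-2388236 + y)/(-2228139 + 3469935) = (-2388236 - 3489474)/(-2228139 + 3469935) = -5877710/1241796 = -5877710*1/1241796 = -2938855/620898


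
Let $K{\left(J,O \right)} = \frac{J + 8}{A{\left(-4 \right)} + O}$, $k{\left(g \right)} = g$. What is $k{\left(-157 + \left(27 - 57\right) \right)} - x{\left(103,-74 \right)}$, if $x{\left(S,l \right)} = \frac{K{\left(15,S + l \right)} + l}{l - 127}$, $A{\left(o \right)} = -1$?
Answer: $- \frac{351495}{1876} \approx -187.36$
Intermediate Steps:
$K{\left(J,O \right)} = \frac{8 + J}{-1 + O}$ ($K{\left(J,O \right)} = \frac{J + 8}{-1 + O} = \frac{8 + J}{-1 + O}$)
$x{\left(S,l \right)} = \frac{l + \frac{23}{-1 + S + l}}{-127 + l}$ ($x{\left(S,l \right)} = \frac{\frac{8 + 15}{-1 + \left(S + l\right)} + l}{l - 127} = \frac{\frac{1}{-1 + S + l} 23 + l}{-127 + l} = \frac{\frac{23}{-1 + S + l} + l}{-127 + l} = \frac{l + \frac{23}{-1 + S + l}}{-127 + l}$)
$k{\left(-157 + \left(27 - 57\right) \right)} - x{\left(103,-74 \right)} = \left(-157 + \left(27 - 57\right)\right) - \frac{23 - 74 \left(-1 + 103 - 74\right)}{\left(-127 - 74\right) \left(-1 + 103 - 74\right)} = \left(-157 + \left(27 - 57\right)\right) - \frac{23 - 2072}{\left(-201\right) 28} = \left(-157 - 30\right) - \left(- \frac{1}{201}\right) \frac{1}{28} \left(23 - 2072\right) = -187 - \left(- \frac{1}{201}\right) \frac{1}{28} \left(-2049\right) = -187 - \frac{683}{1876} = - \frac{351495}{1876}$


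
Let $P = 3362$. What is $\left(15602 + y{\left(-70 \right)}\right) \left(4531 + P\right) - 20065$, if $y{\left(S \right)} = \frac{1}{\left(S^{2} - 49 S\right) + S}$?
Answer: $\frac{1017025071353}{8260} \approx 1.2313 \cdot 10^{8}$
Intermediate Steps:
$y{\left(S \right)} = \frac{1}{S^{2} - 48 S}$
$\left(15602 + y{\left(-70 \right)}\right) \left(4531 + P\right) - 20065 = \left(15602 + \frac{1}{\left(-70\right) \left(-48 - 70\right)}\right) \left(4531 + 3362\right) - 20065 = \left(15602 - \frac{1}{70 \left(-118\right)}\right) 7893 - 20065 = \left(15602 - - \frac{1}{8260}\right) 7893 - 20065 = \left(15602 + \frac{1}{8260}\right) 7893 - 20065 = \frac{128872521}{8260} \cdot 7893 - 20065 = \frac{1017190808253}{8260} - 20065 = \frac{1017025071353}{8260}$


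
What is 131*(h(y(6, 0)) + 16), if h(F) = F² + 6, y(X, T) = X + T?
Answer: 7598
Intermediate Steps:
y(X, T) = T + X
h(F) = 6 + F²
131*(h(y(6, 0)) + 16) = 131*((6 + (0 + 6)²) + 16) = 131*((6 + 6²) + 16) = 131*((6 + 36) + 16) = 131*(42 + 16) = 131*58 = 7598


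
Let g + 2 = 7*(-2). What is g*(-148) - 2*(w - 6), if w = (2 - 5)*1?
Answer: 2386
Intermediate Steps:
g = -16 (g = -2 + 7*(-2) = -2 - 14 = -16)
w = -3 (w = -3*1 = -3)
g*(-148) - 2*(w - 6) = -16*(-148) - 2*(-3 - 6) = 2368 - 2*(-9) = 2368 + 18 = 2386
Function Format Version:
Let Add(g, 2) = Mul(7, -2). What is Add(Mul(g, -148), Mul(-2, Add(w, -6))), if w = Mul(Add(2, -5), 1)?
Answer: 2386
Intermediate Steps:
g = -16 (g = Add(-2, Mul(7, -2)) = Add(-2, -14) = -16)
w = -3 (w = Mul(-3, 1) = -3)
Add(Mul(g, -148), Mul(-2, Add(w, -6))) = Add(Mul(-16, -148), Mul(-2, Add(-3, -6))) = Add(2368, Mul(-2, -9)) = Add(2368, 18) = 2386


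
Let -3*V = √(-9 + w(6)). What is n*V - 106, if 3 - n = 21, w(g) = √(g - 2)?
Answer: -106 + 6*I*√7 ≈ -106.0 + 15.875*I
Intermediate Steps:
w(g) = √(-2 + g)
V = -I*√7/3 (V = -√(-9 + √(-2 + 6))/3 = -√(-9 + √4)/3 = -√(-9 + 2)/3 = -I*√7/3 ≈ -0.88192*I)
n = -18 (n = 3 - 1*21 = 3 - 21 = -18)
n*V - 106 = -(-6)*I*√7 - 106 = 6*I*√7 - 106 = -106 + 6*I*√7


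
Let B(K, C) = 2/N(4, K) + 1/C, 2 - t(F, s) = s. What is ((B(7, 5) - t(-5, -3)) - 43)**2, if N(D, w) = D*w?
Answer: 11162281/4900 ≈ 2278.0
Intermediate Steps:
t(F, s) = 2 - s
B(K, C) = 1/C + 1/(2*K) (B(K, C) = 2/((4*K)) + 1/C = 2*(1/(4*K)) + 1/C = 1/(2*K) + 1/C = 1/C + 1/(2*K))
((B(7, 5) - t(-5, -3)) - 43)**2 = (((7 + (1/2)*5)/(5*7) - (2 - 1*(-3))) - 43)**2 = (((1/5)*(1/7)*(7 + 5/2) - (2 + 3)) - 43)**2 = (((1/5)*(1/7)*(19/2) - 1*5) - 43)**2 = ((19/70 - 5) - 43)**2 = (-331/70 - 43)**2 = (-3341/70)**2 = 11162281/4900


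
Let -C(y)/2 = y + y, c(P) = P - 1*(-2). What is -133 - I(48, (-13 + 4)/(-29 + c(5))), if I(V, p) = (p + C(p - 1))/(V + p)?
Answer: -141706/1065 ≈ -133.06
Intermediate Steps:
c(P) = 2 + P (c(P) = P + 2 = 2 + P)
C(y) = -4*y (C(y) = -2*(y + y) = -4*y)
I(V, p) = (4 - 3*p)/(V + p) (I(V, p) = (p - 4*(p - 1))/(V + p) = (p - 4*(-1 + p))/(V + p) = (p + (4 - 4*p))/(V + p) = (4 - 3*p)/(V + p))
-133 - I(48, (-13 + 4)/(-29 + c(5))) = -133 - (4 - 3*(-13 + 4)/(-29 + (2 + 5)))/(48 + (-13 + 4)/(-29 + (2 + 5))) = -133 - (4 - (-27)/(-29 + 7))/(48 - 9/(-29 + 7)) = -133 - (4 - (-27)/(-22))/(48 - 9/(-22)) = -133 - (4 - (-27)*(-1)/22)/(48 - 9*(-1/22)) = -133 - (4 - 3*9/22)/(48 + 9/22) = -133 - (4 - 27/22)/1065/22 = -133 - 22*61/(1065*22) = -133 - 1*61/1065 = -133 - 61/1065 = -141706/1065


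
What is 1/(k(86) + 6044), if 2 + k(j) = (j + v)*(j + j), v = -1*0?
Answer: 1/20834 ≈ 4.7998e-5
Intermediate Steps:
v = 0
k(j) = -2 + 2*j² (k(j) = -2 + (j + 0)*(j + j) = -2 + j*(2*j) = -2 + 2*j²)
1/(k(86) + 6044) = 1/((-2 + 2*86²) + 6044) = 1/((-2 + 2*7396) + 6044) = 1/((-2 + 14792) + 6044) = 1/(14790 + 6044) = 1/20834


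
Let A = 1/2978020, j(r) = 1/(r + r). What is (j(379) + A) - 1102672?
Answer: -1244552341628371/1128669580 ≈ -1.1027e+6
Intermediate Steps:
j(r) = 1/(2*r)
A = 1/2978020 ≈ 3.3579e-7
(j(379) + A) - 1102672 = ((½)/379 + 1/2978020) - 1102672 = ((½)*(1/379) + 1/2978020) - 1102672 = (1/758 + 1/2978020) - 1102672 = 1489389/1128669580 - 1102672 = -1244552341628371/1128669580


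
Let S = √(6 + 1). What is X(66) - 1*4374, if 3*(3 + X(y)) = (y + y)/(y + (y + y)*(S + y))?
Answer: -33129475/7569 - 4*√7/52983 ≈ -4377.0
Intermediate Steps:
S = √7 ≈ 2.6458
X(y) = -3 + 2*y/(3*(y + 2*y*(y + √7))) (X(y) = -3 + ((y + y)/(y + (y + y)*(√7 + y)))/3 = -3 + ((2*y)/(y + (2*y)*(y + √7)))/3 = -3 + ((2*y)/(y + 2*y*(y + √7)))/3 = -3 + (2*y/(y + 2*y*(y + √7)))/3 = -3 + 2*y/(3*(y + 2*y*(y + √7))))
X(66) - 1*4374 = (-7 - 18*66 - 18*√7)/(3*(1 + 2*66 + 2*√7)) - 1*4374 = (-7 - 1188 - 18*√7)/(3*(1 + 132 + 2*√7)) - 4374 = (-1195 - 18*√7)/(3*(133 + 2*√7)) - 4374 = -4374 + (-1195 - 18*√7)/(3*(133 + 2*√7))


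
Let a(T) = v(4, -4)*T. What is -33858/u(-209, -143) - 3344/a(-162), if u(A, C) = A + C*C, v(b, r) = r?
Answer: -509219/74520 ≈ -6.8333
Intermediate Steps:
u(A, C) = A + C²
a(T) = -4*T
-33858/u(-209, -143) - 3344/a(-162) = -33858/(-209 + (-143)²) - 3344/((-4*(-162))) = -33858/(-209 + 20449) - 3344/648 = -33858/20240 - 3344*1/648 = -33858*1/20240 - 418/81 = -1539/920 - 418/81 = -509219/74520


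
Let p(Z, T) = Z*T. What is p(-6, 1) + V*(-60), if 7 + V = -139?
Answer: 8754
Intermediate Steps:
V = -146 (V = -7 - 139 = -146)
p(Z, T) = T*Z
p(-6, 1) + V*(-60) = 1*(-6) - 146*(-60) = -6 + 8760 = 8754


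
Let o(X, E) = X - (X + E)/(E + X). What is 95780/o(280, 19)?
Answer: 95780/279 ≈ 343.30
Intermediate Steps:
o(X, E) = -1 + X (o(X, E) = X - (E + X)/(E + X) = X - 1*1 = X - 1 = -1 + X)
95780/o(280, 19) = 95780/(-1 + 280) = 95780/279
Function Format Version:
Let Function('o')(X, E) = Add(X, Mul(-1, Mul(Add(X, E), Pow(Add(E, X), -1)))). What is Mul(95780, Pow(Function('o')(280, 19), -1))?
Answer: Rational(95780, 279) ≈ 343.30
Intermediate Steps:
Function('o')(X, E) = Add(-1, X) (Function('o')(X, E) = Add(X, Mul(-1, Mul(Add(E, X), Pow(Add(E, X), -1)))) = Add(X, Mul(-1, 1)) = Add(X, -1) = Add(-1, X))
Mul(95780, Pow(Function('o')(280, 19), -1)) = Mul(95780, Pow(Add(-1, 280), -1)) = Mul(95780, Pow(279, -1)) = Mul(95780, Rational(1, 279)) = Rational(95780, 279)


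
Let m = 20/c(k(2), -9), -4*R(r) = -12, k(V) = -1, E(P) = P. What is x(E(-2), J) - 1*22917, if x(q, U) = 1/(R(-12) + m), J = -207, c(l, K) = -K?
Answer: -1077090/47 ≈ -22917.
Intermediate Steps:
R(r) = 3 (R(r) = -1/4*(-12) = 3)
m = 20/9 (m = 20/((-1*(-9))) = 20/9 ≈ 2.2222)
x(q, U) = 9/47 (x(q, U) = 1/(3 + 20/9) = 1/(47/9) = 9/47)
x(E(-2), J) - 1*22917 = 9/47 - 1*22917 = 9/47 - 22917 = -1077090/47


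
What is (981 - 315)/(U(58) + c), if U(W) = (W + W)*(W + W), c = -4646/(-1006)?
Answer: 37222/752299 ≈ 0.049478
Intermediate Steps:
c = 2323/503 (c = -4646*(-1/1006) = 2323/503 ≈ 4.6183)
U(W) = 4*W² (U(W) = (2*W)*(2*W) = 4*W²)
(981 - 315)/(U(58) + c) = (981 - 315)/(4*58² + 2323/503) = 666/(4*3364 + 2323/503) = 666/(13456 + 2323/503) = 666/(6770691/503) = 666*(503/6770691) = 37222/752299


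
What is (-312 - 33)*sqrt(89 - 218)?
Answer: -345*I*sqrt(129) ≈ -3918.4*I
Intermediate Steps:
(-312 - 33)*sqrt(89 - 218) = -345*I*sqrt(129)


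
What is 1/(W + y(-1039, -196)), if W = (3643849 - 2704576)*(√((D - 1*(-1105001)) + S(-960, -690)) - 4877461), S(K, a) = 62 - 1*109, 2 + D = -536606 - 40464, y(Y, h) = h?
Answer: -4581267426049/20988010763262303485124823 - 939273*√527882/20988010763262303485124823 ≈ -2.1831e-13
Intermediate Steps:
D = -577072 (D = -2 + (-536606 - 40464) = -2 - 577070 = -577072)
S(K, a) = -47 (S(K, a) = 62 - 109 = -47)
W = -4581267425853 + 939273*√527882 (W = (3643849 - 2704576)*(√((-577072 - 1*(-1105001)) - 47) - 4877461) = 939273*(√((-577072 + 1105001) - 47) - 4877461) = 939273*(√(527929 - 47) - 4877461) = 939273*(√527882 - 4877461) = 939273*(-4877461 + √527882) = -4581267425853 + 939273*√527882 ≈ -4.5806e+12)
1/(W + y(-1039, -196)) = 1/((-4581267425853 + 939273*√527882) - 196) = 1/(-4581267426049 + 939273*√527882)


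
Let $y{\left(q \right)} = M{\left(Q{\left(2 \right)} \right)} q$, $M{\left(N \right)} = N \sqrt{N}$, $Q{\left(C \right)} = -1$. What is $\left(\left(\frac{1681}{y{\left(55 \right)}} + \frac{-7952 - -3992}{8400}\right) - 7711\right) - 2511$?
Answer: $- \frac{715573}{70} + \frac{1681 i}{55} \approx -10222.0 + 30.564 i$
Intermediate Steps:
$M{\left(N \right)} = N^{\frac{3}{2}}$
$y{\left(q \right)} = - i q$ ($y{\left(q \right)} = \left(-1\right)^{\frac{3}{2}} q = - i q$)
$\left(\left(\frac{1681}{y{\left(55 \right)}} + \frac{-7952 - -3992}{8400}\right) - 7711\right) - 2511 = \left(\left(\frac{1681}{\left(-1\right) i 55} + \frac{-7952 - -3992}{8400}\right) - 7711\right) - 2511 = \left(\left(\frac{1681}{\left(-55\right) i} + \left(-7952 + 3992\right) \frac{1}{8400}\right) - 7711\right) - 2511 = \left(\left(1681 \frac{i}{55} - \frac{33}{70}\right) - 7711\right) - 2511 = \left(\left(\frac{1681 i}{55} - \frac{33}{70}\right) - 7711\right) - 2511 = \left(\left(- \frac{33}{70} + \frac{1681 i}{55}\right) - 7711\right) - 2511 = \left(- \frac{539803}{70} + \frac{1681 i}{55}\right) - 2511 = - \frac{715573}{70} + \frac{1681 i}{55}$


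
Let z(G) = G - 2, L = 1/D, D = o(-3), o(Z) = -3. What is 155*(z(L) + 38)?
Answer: 16585/3 ≈ 5528.3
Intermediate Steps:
D = -3
L = -1/3 (L = 1/(-3) = -1/3 ≈ -0.33333)
z(G) = -2 + G
155*(z(L) + 38) = 155*((-2 - 1/3) + 38) = 155*(-7/3 + 38) = 155*(107/3) = 16585/3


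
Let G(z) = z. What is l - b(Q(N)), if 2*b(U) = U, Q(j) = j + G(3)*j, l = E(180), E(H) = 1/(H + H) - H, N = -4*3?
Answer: -56159/360 ≈ -156.00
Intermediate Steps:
N = -12
E(H) = 1/(2*H) - H
l = -64799/360 (l = (½)/180 - 1*180 = (½)*(1/180) - 180 = 1/360 - 180 = -64799/360 ≈ -180.00)
Q(j) = 4*j (Q(j) = j + 3*j = 4*j)
b(U) = U/2
l - b(Q(N)) = -64799/360 - 4*(-12)/2 = -64799/360 - (-48)/2 = -64799/360 - 1*(-24) = -64799/360 + 24 = -56159/360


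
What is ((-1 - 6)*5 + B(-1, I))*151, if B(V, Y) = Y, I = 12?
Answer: -3473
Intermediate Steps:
((-1 - 6)*5 + B(-1, I))*151 = ((-1 - 6)*5 + 12)*151 = (-7*5 + 12)*151 = (-35 + 12)*151 = -23*151 = -3473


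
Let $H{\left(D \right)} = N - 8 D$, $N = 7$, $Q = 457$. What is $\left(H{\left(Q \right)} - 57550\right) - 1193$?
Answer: $-62392$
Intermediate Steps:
$H{\left(D \right)} = 7 - 8 D$
$\left(H{\left(Q \right)} - 57550\right) - 1193 = \left(\left(7 - 3656\right) - 57550\right) - 1193 = \left(-3649 - 57550\right) - 1193 = -61199 - 1193 = -62392$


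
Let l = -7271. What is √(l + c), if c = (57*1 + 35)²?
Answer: √1193 ≈ 34.540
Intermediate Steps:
c = 8464 (c = (57 + 35)² = 92² = 8464)
√(l + c) = √(-7271 + 8464) = √1193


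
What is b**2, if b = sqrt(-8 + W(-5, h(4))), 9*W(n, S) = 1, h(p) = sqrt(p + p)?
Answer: -71/9 ≈ -7.8889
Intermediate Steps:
h(p) = sqrt(2)*sqrt(p) (h(p) = sqrt(2*p) = sqrt(2)*sqrt(p))
W(n, S) = 1/9 (W(n, S) = (1/9)*1 = 1/9)
b = I*sqrt(71)/3 (b = sqrt(-8 + 1/9) = sqrt(-71/9) = I*sqrt(71)/3 ≈ 2.8087*I)
b**2 = (I*sqrt(71)/3)**2 = -71/9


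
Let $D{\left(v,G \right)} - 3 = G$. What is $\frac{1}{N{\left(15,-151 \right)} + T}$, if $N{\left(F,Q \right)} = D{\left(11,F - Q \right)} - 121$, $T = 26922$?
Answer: $\frac{1}{26970} \approx 3.7078 \cdot 10^{-5}$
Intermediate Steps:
$D{\left(v,G \right)} = 3 + G$
$N{\left(F,Q \right)} = -118 + F - Q$ ($N{\left(F,Q \right)} = \left(3 + \left(F - Q\right)\right) - 121 = \left(3 + F - Q\right) - 121 = -118 + F - Q$)
$\frac{1}{N{\left(15,-151 \right)} + T} = \frac{1}{\left(-118 + 15 - -151\right) + 26922} = \frac{1}{\left(-118 + 15 + 151\right) + 26922} = \frac{1}{48 + 26922} = \frac{1}{26970}$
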